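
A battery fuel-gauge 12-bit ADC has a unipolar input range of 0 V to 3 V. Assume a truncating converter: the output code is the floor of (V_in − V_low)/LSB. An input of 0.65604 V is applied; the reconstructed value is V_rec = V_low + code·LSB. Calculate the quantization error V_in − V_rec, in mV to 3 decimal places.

0.522 mV

One LSB is 3 V / 4096 = 0.732 mV.
(0.65604 − 0)/0.000732422 = 895.7133; ⌊·⌋ gives code 895.
V_rec = 0 + 895·0.000732422 = 0.65551758 V.
Error = 0.65604 − 0.65551758 = 0.000522422 V = 0.522 mV.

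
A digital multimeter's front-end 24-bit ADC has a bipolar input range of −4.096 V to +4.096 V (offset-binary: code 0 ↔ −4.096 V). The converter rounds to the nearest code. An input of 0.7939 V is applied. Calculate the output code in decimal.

Full-scale span = 8.192 V; LSB = 8.192/2^24 = 0.49 µV.
(0.7939 − (−4.096)) / 4.88281e-07 = 10014515.200 LSBs.
round(10014515.200) = 10014515.

code 10014515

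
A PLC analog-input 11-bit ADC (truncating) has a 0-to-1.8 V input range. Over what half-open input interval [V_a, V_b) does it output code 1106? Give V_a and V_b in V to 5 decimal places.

LSB = 1.8/2^11 = 0.879 mV.
V_a = V_low + 1106·LSB = 0.97207 V; V_b = V_low + 1107·LSB = 0.972949 V.

[0.97207 V, 0.97295 V)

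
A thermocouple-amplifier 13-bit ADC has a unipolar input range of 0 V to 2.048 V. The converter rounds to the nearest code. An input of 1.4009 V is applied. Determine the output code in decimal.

With 8192 levels over 2.048 V, one step is 250.00 µV.
(1.4009 − 0) / 0.00025 = 5603.600 LSBs.
So the output code is 5604.

code 5604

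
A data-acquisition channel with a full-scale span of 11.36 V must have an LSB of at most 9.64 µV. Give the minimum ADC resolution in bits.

21 bits

Number of steps required ≥ 11.36 V / 9.64 µV = 1178423.24.
Need 2^N ≥ 1178423.24; 2^20 = 1048576, 2^21 = 2097152.
Minimum N = 21.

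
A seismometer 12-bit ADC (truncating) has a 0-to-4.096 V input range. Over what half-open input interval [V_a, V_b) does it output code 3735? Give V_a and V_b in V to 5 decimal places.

[3.73500 V, 3.73600 V)

LSB = 4.096/2^12 = 1.000 mV.
V_a = V_low + 3735·LSB = 3.735 V; V_b = V_low + 3736·LSB = 3.736 V.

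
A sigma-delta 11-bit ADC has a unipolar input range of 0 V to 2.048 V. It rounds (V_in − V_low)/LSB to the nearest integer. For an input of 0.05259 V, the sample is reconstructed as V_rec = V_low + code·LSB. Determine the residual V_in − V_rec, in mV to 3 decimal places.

-0.410 mV

One LSB is 2.048 V / 2048 = 1.000 mV.
Scaled input = 52.5900 LSBs, so code = 53.
Code 53 maps back to 0 + 53×0.001 V = 0.053 V.
Difference: -0.00041 V → -0.410 mV.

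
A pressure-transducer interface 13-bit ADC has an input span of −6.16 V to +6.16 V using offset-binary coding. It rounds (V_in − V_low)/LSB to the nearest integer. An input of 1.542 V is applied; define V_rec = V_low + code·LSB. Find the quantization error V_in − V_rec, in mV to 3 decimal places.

0.496 mV

One LSB is 12.32 V / 8192 = 1.504 mV.
(V_in − V_low)/LSB = (1.542 − (−6.16))/0.00150391 = 5121.3299 → code 5121 (round).
Code 5121 maps back to (−6.16) + 5121×0.00150391 V = 1.5415039 V.
V_in − V_rec = 0.000496094 V = 0.496 mV.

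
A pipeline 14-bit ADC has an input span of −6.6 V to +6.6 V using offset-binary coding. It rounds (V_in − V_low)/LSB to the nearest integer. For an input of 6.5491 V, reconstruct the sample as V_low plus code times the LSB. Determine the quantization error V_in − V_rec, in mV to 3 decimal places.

LSB = 13.2/2^14 = 0.806 mV.
Scaled input = 16320.8223 LSBs, so code = 16321.
Code 16321 maps back to (−6.6) + 16321×0.000805664 V = 6.5492432 V.
Difference: -0.000143164 V → -0.143 mV.

-0.143 mV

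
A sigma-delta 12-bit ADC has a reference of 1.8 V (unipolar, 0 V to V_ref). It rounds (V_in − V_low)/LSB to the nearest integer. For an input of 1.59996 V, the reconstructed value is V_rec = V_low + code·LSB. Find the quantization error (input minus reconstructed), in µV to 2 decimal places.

-88.83 µV

LSB = 1.8/2^12 = 439.45 µV.
(1.59996 − 0)/0.000439453 = 3640.7979; round gives code 3641.
Code 3641 maps back to 0 + 3641×0.000439453 V = 1.6000488 V.
Difference: -8.88281e-05 V → -88.83 µV.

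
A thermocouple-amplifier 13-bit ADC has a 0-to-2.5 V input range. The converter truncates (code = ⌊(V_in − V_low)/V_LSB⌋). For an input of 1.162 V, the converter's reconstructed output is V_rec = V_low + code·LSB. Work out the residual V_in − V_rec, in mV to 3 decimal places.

0.196 mV

One LSB is 2.5 V / 8192 = 305.18 µV.
(V_in − V_low)/LSB = (1.162 − 0)/0.000305176 = 3807.6416 → code 3807 (floor).
V_rec = 0 + 3807·0.000305176 = 1.1618042 V.
Difference: 0.000195801 V → 0.196 mV.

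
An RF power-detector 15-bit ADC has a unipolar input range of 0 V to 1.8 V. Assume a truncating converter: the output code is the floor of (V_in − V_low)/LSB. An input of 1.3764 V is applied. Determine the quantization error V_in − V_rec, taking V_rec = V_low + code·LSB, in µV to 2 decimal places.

Step size: 1.8 V ÷ 2^15 = 54.93 µV.
(V_in − V_low)/LSB = (1.3764 − 0)/5.49316e-05 = 25056.5973 → code 25056 (floor).
Code 25056 maps back to 0 + 25056×5.49316e-05 V = 1.3763672 V.
Error = 1.3764 − 1.3763672 = 3.28125e-05 V = 32.81 µV.

32.81 µV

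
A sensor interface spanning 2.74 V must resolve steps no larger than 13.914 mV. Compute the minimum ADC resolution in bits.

8 bits

Number of steps required ≥ 2.74 V / 13.914 mV = 196.92.
Need 2^N ≥ 196.92; 2^7 = 128, 2^8 = 256.
Minimum N = 8.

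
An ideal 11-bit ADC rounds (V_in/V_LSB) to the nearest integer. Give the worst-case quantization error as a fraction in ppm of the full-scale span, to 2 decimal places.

Rounding → worst-case error = ½ LSB = V_FS/2^12, so 1e+06/4096 = 244.141 ppm of full scale.

244.14 ppm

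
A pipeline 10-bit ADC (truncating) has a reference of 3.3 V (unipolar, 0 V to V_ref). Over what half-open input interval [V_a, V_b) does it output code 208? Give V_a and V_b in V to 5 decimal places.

LSB = 3.3/2^10 = 3.223 mV.
V_a = V_low + 208·LSB = 0.670312 V; V_b = V_low + 209·LSB = 0.673535 V.

[0.67031 V, 0.67354 V)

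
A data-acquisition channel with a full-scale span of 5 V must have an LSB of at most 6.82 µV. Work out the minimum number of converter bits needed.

20 bits

Number of steps required ≥ 5 V / 6.82 µV = 733137.83.
Need 2^N ≥ 733137.83; 2^19 = 524288, 2^20 = 1048576.
Minimum N = 20.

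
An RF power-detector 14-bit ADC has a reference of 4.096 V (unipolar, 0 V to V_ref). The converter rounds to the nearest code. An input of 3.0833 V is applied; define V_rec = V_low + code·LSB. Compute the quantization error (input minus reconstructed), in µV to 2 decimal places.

LSB = 4.096/2^14 = 250.00 µV.
(V_in − V_low)/LSB = (3.0833 − 0)/0.00025 = 12333.2000 → code 12333 (round).
Reconstructed: 3.08325 V.
Error = 3.0833 − 3.08325 = 5e-05 V = 50.00 µV.

50.00 µV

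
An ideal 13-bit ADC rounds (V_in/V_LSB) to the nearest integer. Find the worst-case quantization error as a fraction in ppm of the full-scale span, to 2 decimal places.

Rounding → worst-case error = ½ LSB = V_FS/2^14, so 1e+06/16384 = 61.0352 ppm of full scale.

61.04 ppm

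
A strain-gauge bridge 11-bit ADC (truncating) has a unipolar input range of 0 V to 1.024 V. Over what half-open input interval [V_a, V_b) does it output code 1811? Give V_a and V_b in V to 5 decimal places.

[0.90550 V, 0.90600 V)

LSB = 1.024/2^11 = 0.500 mV.
V_a = V_low + 1811·LSB = 0.9055 V; V_b = V_low + 1812·LSB = 0.906 V.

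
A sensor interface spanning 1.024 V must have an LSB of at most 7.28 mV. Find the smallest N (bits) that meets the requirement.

Number of steps required ≥ 1.024 V / 7.28 mV = 140.66.
Need 2^N ≥ 140.66; 2^7 = 128, 2^8 = 256.
Minimum N = 8.

8 bits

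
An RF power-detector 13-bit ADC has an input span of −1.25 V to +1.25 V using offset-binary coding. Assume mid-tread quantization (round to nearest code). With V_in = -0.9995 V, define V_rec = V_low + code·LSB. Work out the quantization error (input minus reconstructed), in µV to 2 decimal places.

One LSB is 2.5 V / 8192 = 305.18 µV.
(-0.9995 − (−1.25))/0.000305176 = 820.8384; round gives code 821.
V_rec = (−1.25) + 821·0.000305176 = -0.99945068 V.
Difference: -4.93164e-05 V → -49.32 µV.

-49.32 µV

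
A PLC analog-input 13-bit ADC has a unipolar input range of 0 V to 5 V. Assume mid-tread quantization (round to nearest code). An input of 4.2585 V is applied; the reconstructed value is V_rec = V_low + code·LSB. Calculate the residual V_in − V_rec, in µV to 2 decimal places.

77.15 µV

LSB = 5/2^13 = 0.610 mV.
(4.2585 − 0)/0.000610352 = 6977.1264; round gives code 6977.
V_rec = 0 + 6977·0.000610352 = 4.2584229 V.
Difference: 7.71484e-05 V → 77.15 µV.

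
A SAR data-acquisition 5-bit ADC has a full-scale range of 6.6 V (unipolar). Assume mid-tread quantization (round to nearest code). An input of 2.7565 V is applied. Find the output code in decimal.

code 13

With 32 levels over 6.6 V, one step is 206.250 mV.
(2.7565 − 0) / 0.20625 = 13.365 LSBs.
round(13.365) = 13.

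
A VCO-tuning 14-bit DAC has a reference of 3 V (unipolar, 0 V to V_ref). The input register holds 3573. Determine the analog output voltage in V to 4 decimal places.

LSB = 3 V / 2^14 = 183.11 µV.
V_out = 0 + 3573 × 0.000183105 V = 0.654236 V.

0.6542 V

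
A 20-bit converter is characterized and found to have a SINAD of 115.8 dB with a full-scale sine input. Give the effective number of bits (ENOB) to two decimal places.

18.94 bits

ENOB = (SINAD − 1.76) / 6.02 = (115.8 − 1.76)/6.02 = 18.944.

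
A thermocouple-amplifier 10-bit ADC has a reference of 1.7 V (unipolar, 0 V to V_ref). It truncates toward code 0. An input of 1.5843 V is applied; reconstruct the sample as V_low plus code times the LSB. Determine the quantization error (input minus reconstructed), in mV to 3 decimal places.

One LSB is 1.7 V / 1024 = 1.660 mV.
(V_in − V_low)/LSB = (1.5843 − 0)/0.00166016 = 954.3078 → code 954 (floor).
V_rec = 0 + 954·0.00166016 = 1.5837891 V.
V_in − V_rec = 0.000510937 V = 0.511 mV.

0.511 mV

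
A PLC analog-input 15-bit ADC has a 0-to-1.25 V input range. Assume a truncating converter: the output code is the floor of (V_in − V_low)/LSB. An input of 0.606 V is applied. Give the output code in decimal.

With 32768 levels over 1.25 V, one step is 38.15 µV.
Input sits at 15885.926 steps above V_low.
Floor → code 15885.

code 15885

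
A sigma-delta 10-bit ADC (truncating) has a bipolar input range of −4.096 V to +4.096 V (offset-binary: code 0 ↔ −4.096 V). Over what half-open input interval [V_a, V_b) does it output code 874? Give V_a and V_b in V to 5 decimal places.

[2.89600 V, 2.90400 V)

LSB = 8.192/2^10 = 8.000 mV.
V_a = V_low + 874·LSB = 2.896 V; V_b = V_low + 875·LSB = 2.904 V.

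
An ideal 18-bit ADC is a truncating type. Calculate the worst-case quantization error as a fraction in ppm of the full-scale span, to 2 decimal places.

3.81 ppm

Truncating → worst-case error = 1 LSB = V_FS/2^18, so 1e+06/262144 = 3.8147 ppm of full scale.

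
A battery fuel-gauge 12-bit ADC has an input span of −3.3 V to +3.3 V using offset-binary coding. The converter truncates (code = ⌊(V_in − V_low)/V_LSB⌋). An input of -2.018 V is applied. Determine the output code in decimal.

code 795

With 4096 levels over 6.6 V, one step is 1.611 mV.
(V_in − V_low)/LSB = (-2.018 − (−3.3)) / 0.00161133 = 795.617.
So the output code is 795.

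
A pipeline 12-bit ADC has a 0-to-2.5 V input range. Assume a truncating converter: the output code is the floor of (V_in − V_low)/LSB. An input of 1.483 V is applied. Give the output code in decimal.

code 2429

Full-scale span = 2.5 V; LSB = 2.5/2^12 = 0.610 mV.
Input sits at 2429.747 steps above V_low.
So the output code is 2429.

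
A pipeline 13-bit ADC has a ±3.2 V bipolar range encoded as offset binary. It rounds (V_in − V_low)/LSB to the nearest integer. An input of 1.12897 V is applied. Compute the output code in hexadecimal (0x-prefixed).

code 0x15A5 (decimal 5541)

With 8192 levels over 6.4 V, one step is 0.781 mV.
(V_in − V_low)/LSB = (1.12897 − (−3.2)) / 0.00078125 = 5541.082.
Round → code 5541.
In hexadecimal (0x-prefixed): 0x15A5.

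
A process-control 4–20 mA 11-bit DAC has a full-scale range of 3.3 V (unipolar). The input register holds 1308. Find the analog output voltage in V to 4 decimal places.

2.1076 V

LSB = 3.3 V / 2^11 = 1.611 mV.
V_out = 0 + 1308 × 0.00161133 V = 2.10762 V.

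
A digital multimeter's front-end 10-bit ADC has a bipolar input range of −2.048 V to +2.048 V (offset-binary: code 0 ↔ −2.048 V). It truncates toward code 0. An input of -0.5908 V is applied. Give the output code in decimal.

LSB = 4.096 V / 1024 = 4.000 mV.
Input sits at 364.300 steps above V_low.
⌊·⌋(364.300) = 364.

code 364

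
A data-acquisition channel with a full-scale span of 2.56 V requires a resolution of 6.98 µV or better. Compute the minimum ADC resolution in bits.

19 bits

Number of steps required ≥ 2.56 V / 6.98 µV = 366762.18.
Need 2^N ≥ 366762.18; 2^18 = 262144, 2^19 = 524288.
Minimum N = 19.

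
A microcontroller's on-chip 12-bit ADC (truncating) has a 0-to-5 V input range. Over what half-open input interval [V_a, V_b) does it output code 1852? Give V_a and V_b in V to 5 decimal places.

[2.26074 V, 2.26196 V)

LSB = 5/2^12 = 1.221 mV.
V_a = V_low + 1852·LSB = 2.26074 V; V_b = V_low + 1853·LSB = 2.26196 V.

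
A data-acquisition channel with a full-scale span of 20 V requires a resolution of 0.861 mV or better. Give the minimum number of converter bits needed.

15 bits

Number of steps required ≥ 20 V / 0.861 mV = 23228.80.
Need 2^N ≥ 23228.80; 2^14 = 16384, 2^15 = 32768.
Minimum N = 15.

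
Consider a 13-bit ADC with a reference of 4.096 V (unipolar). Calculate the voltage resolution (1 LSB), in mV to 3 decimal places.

Full-scale span = 4.096 V.
LSB = 4.096 / 2^13 = 4.096 / 8192 = 0.0005 V = 0.500 mV.

0.500 mV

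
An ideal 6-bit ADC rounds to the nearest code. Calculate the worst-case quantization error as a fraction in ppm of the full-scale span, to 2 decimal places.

7812.50 ppm

Rounding → worst-case error = ½ LSB = V_FS/2^7, so 1e+06/128 = 7812.5 ppm of full scale.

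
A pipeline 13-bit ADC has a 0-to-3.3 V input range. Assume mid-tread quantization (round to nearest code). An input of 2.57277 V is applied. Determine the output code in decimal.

code 6387

LSB = 3.3 V / 8192 = 402.83 µV.
Input sits at 6386.707 steps above V_low.
Round → code 6387.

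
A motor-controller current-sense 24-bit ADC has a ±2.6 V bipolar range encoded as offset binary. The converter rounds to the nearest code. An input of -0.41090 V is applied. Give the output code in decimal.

LSB = 5.2 V / 16777216 = 0.31 µV.
(-0.41090 − (−2.6)) / 3.09944e-07 = 7062885.297 LSBs.
So the output code is 7062885.

code 7062885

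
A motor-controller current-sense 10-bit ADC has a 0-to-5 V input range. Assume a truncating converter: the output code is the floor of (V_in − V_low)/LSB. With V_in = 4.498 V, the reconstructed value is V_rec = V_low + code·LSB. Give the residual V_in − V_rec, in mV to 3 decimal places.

One LSB is 5 V / 1024 = 4.883 mV.
(V_in − V_low)/LSB = (4.498 − 0)/0.00488281 = 921.1904 → code 921 (floor).
V_rec = 0 + 921·0.00488281 = 4.4970703 V.
V_in − V_rec = 0.000929687 V = 0.930 mV.

0.930 mV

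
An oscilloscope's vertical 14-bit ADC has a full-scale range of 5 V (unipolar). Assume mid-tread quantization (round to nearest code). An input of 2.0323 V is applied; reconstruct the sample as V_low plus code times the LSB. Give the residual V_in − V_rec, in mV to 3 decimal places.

0.134 mV

Step size: 5 V ÷ 2^14 = 305.18 µV.
Scaled input = 6659.4406 LSBs, so code = 6659.
V_rec = 0 + 6659·0.000305176 = 2.0321655 V.
Difference: 0.000134473 V → 0.134 mV.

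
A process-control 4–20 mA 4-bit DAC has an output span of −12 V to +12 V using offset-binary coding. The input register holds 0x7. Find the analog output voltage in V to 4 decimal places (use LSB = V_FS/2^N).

LSB = 24 V / 2^4 = 1.5000 V.
Code 0x7 = 7 decimal.
V_out = (−12) + 7 × 1.5 V = -1.5 V.

-1.5000 V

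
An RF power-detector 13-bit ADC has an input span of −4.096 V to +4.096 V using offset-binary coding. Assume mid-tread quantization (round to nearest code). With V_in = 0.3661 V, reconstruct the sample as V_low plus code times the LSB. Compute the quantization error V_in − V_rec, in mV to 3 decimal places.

LSB = 8.192/2^13 = 1.000 mV.
Scaled input = 4462.1000 LSBs, so code = 4462.
Code 4462 maps back to (−4.096) + 4462×0.001 V = 0.366 V.
Error = 0.3661 − 0.366 = 0.0001 V = 0.100 mV.

0.100 mV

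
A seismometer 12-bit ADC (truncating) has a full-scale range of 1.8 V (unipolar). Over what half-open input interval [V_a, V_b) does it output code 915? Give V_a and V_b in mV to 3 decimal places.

[402.100 mV, 402.539 mV)

LSB = 1.8/2^12 = 439.45 µV.
V_a = V_low + 915·LSB = 0.4021 V; V_b = V_low + 916·LSB = 0.402539 V.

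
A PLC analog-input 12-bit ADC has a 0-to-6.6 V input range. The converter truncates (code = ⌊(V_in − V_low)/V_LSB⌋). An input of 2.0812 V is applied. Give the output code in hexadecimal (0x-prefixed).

LSB = 6.6 V / 4096 = 1.611 mV.
(2.0812 − 0) / 0.00161133 = 1291.605 LSBs.
So the output code is 1291.
In hexadecimal (0x-prefixed): 0x50B.

code 0x50B (decimal 1291)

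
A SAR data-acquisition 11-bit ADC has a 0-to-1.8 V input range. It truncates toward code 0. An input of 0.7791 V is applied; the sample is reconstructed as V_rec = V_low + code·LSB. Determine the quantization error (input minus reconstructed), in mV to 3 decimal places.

One LSB is 1.8 V / 2048 = 0.879 mV.
(V_in − V_low)/LSB = (0.7791 − 0)/0.000878906 = 886.4427 → code 886 (floor).
Code 886 maps back to 0 + 886×0.000878906 V = 0.77871094 V.
Difference: 0.000389062 V → 0.389 mV.

0.389 mV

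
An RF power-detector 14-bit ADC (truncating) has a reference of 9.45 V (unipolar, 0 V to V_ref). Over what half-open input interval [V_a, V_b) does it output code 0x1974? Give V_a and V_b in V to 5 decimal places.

[3.75831 V, 3.75889 V)

LSB = 9.45/2^14 = 0.577 mV.
Code 0x1974 = 6516 decimal.
V_a = V_low + 6516·LSB = 3.75831 V; V_b = V_low + 6517·LSB = 3.75889 V.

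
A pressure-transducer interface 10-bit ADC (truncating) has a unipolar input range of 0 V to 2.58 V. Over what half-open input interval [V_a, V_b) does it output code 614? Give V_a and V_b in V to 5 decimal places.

LSB = 2.58/2^10 = 2.520 mV.
V_a = V_low + 614·LSB = 1.54699 V; V_b = V_low + 615·LSB = 1.54951 V.

[1.54699 V, 1.54951 V)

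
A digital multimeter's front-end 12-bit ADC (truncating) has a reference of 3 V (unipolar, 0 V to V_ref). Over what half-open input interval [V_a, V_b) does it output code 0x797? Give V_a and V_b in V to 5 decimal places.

[1.42310 V, 1.42383 V)

LSB = 3/2^12 = 0.732 mV.
Code 0x797 = 1943 decimal.
V_a = V_low + 1943·LSB = 1.4231 V; V_b = V_low + 1944·LSB = 1.42383 V.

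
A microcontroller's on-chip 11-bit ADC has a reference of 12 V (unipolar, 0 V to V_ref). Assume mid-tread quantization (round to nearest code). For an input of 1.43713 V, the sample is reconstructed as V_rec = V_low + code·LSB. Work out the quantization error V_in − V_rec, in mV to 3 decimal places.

LSB = 12/2^11 = 5.859 mV.
(1.43713 − 0)/0.00585938 = 245.2702; round gives code 245.
V_rec = 0 + 245·0.00585938 = 1.4355469 V.
Error = 1.43713 − 1.4355469 = 0.00158312 V = 1.583 mV.

1.583 mV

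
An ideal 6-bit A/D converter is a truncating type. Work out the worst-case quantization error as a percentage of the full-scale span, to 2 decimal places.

Truncating → worst-case error = 1 LSB = V_FS/2^6, so 100/64 = 1.5625 % of full scale.

1.56 %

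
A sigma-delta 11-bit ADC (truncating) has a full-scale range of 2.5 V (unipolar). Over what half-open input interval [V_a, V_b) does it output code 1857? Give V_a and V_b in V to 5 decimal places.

[2.26685 V, 2.26807 V)

LSB = 2.5/2^11 = 1.221 mV.
V_a = V_low + 1857·LSB = 2.26685 V; V_b = V_low + 1858·LSB = 2.26807 V.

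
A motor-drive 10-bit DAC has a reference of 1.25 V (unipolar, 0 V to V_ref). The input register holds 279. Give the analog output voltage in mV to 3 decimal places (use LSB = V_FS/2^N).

340.576 mV

LSB = 1.25 V / 2^10 = 1.221 mV.
V_out = 0 + 279 × 0.0012207 V = 0.340576 V.
= 340.576 mV.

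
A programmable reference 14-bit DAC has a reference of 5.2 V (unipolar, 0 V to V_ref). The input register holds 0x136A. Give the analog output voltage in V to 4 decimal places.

1.5774 V

LSB = 5.2 V / 2^14 = 317.38 µV.
Code 0x136A = 4970 decimal.
V_out = 0 + 4970 × 0.000317383 V = 1.57739 V.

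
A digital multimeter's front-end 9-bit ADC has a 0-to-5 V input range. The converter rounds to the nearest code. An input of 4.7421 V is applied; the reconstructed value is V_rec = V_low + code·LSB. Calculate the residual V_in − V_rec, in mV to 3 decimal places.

-3.994 mV

One LSB is 5 V / 512 = 9.766 mV.
(4.7421 − 0)/0.00976562 = 485.5910; round gives code 486.
Reconstructed: 4.7460938 V.
Error = 4.7421 − 4.7460938 = -0.00399375 V = -3.994 mV.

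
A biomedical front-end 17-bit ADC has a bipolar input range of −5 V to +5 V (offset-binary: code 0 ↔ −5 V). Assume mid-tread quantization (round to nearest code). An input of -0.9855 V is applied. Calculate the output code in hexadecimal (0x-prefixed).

With 131072 levels over 10 V, one step is 76.29 µV.
(V_in − V_low)/LSB = (-0.9855 − (−5)) / 7.62939e-05 = 52618.854.
round(52618.854) = 52619.
In hexadecimal (0x-prefixed): 0xCD8B.

code 0xCD8B (decimal 52619)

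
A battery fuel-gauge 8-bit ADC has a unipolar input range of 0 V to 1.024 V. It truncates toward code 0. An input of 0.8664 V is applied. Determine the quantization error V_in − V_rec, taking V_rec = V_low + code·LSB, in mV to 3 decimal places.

Step size: 1.024 V ÷ 2^8 = 4.000 mV.
(0.8664 − 0)/0.004 = 216.6000; ⌊·⌋ gives code 216.
Reconstructed: 0.864 V.
Difference: 0.0024 V → 2.400 mV.

2.400 mV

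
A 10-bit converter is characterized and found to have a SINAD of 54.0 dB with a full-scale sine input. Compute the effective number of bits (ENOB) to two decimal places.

ENOB = (SINAD − 1.76) / 6.02 = (54.0 − 1.76)/6.02 = 8.678.

8.68 bits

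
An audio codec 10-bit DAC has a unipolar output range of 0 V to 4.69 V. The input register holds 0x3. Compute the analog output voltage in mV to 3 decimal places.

13.740 mV

LSB = 4.69 V / 2^10 = 4.580 mV.
Code 0x3 = 3 decimal.
V_out = 0 + 3 × 0.00458008 V = 0.0137402 V.
= 13.740 mV.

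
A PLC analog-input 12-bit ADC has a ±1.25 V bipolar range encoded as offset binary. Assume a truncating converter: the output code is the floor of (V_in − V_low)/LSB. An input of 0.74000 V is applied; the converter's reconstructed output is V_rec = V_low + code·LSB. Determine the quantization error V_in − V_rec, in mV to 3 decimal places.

0.254 mV

Step size: 2.5 V ÷ 2^12 = 0.610 mV.
(V_in − V_low)/LSB = (0.74000 − (−1.25))/0.000610352 = 3260.4160 → code 3260 (floor).
V_rec = (−1.25) + 3260·0.000610352 = 0.73974609 V.
Error = 0.74000 − 0.73974609 = 0.000253906 V = 0.254 mV.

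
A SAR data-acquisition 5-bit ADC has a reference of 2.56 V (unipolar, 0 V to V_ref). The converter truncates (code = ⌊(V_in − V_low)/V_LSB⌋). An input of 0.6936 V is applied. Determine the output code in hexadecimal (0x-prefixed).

code 0x8 (decimal 8)

LSB = 2.56 V / 32 = 80.000 mV.
(V_in − V_low)/LSB = (0.6936 − 0) / 0.08 = 8.670.
So the output code is 8.
In hexadecimal (0x-prefixed): 0x8.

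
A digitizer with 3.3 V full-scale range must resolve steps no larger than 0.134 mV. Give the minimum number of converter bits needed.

15 bits

Number of steps required ≥ 3.3 V / 0.134 mV = 24626.87.
Need 2^N ≥ 24626.87; 2^14 = 16384, 2^15 = 32768.
Minimum N = 15.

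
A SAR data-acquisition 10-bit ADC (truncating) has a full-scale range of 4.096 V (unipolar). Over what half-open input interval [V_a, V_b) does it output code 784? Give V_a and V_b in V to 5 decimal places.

[3.13600 V, 3.14000 V)

LSB = 4.096/2^10 = 4.000 mV.
V_a = V_low + 784·LSB = 3.136 V; V_b = V_low + 785·LSB = 3.14 V.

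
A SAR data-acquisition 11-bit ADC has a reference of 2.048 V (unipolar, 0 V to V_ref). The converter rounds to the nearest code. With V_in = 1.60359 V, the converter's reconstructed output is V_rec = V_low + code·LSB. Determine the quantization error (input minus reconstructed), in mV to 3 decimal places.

-0.410 mV

Step size: 2.048 V ÷ 2^11 = 1.000 mV.
(1.60359 − 0)/0.001 = 1603.5900; round gives code 1604.
Code 1604 maps back to 0 + 1604×0.001 V = 1.604 V.
Error = 1.60359 − 1.604 = -0.00041 V = -0.410 mV.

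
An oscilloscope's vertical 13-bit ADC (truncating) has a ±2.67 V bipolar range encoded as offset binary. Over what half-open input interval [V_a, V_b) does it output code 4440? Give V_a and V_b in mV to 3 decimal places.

[224.238 mV, 224.890 mV)

LSB = 5.34/2^13 = 0.652 mV.
V_a = V_low + 4440·LSB = 0.224238 V; V_b = V_low + 4441·LSB = 0.22489 V.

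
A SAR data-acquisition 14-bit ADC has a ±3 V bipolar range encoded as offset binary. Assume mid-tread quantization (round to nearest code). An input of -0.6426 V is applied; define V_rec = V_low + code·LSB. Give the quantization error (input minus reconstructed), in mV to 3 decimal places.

One LSB is 6 V / 16384 = 366.21 µV.
Scaled input = 6437.2736 LSBs, so code = 6437.
Reconstructed: -0.6427002 V.
V_in − V_rec = 0.000100195 V = 0.100 mV.

0.100 mV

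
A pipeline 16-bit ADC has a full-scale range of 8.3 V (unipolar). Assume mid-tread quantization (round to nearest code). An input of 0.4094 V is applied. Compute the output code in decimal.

Full-scale span = 8.3 V; LSB = 8.3/2^16 = 126.65 µV.
Input sits at 3232.583 steps above V_low.
Round → code 3233.

code 3233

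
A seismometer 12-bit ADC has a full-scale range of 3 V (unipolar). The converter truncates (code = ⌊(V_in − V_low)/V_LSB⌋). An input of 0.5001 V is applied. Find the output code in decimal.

Full-scale span = 3 V; LSB = 3/2^12 = 0.732 mV.
(V_in − V_low)/LSB = (0.5001 − 0) / 0.000732422 = 682.803.
⌊·⌋(682.803) = 682.

code 682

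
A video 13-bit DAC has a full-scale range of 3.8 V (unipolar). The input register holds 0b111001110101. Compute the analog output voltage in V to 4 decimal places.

LSB = 3.8 V / 2^13 = 463.87 µV.
Code 0b111001110101 = 3701 decimal.
V_out = 0 + 3701 × 0.000463867 V = 1.71677 V.

1.7168 V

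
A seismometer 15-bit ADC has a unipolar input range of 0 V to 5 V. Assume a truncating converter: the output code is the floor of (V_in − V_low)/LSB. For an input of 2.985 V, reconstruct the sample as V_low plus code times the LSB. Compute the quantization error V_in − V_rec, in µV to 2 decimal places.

75.68 µV

Step size: 5 V ÷ 2^15 = 152.59 µV.
(V_in − V_low)/LSB = (2.985 − 0)/0.000152588 = 19562.4960 → code 19562 (floor).
V_rec = 0 + 19562·0.000152588 = 2.9849243 V.
Error = 2.985 − 2.9849243 = 7.56836e-05 V = 75.68 µV.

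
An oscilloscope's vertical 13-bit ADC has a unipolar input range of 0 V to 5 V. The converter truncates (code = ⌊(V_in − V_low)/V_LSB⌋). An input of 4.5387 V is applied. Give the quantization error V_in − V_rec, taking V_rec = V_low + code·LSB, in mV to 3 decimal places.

Step size: 5 V ÷ 2^13 = 0.610 mV.
(4.5387 − 0)/0.000610352 = 7436.2061; ⌊·⌋ gives code 7436.
V_rec = 0 + 7436·0.000610352 = 4.5385742 V.
V_in − V_rec = 0.000125781 V = 0.126 mV.

0.126 mV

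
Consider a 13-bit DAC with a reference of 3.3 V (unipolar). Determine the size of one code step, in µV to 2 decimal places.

Full-scale span = 3.3 V.
LSB = 3.3 / 2^13 = 3.3 / 8192 = 0.000402832 V = 402.83 µV.

402.83 µV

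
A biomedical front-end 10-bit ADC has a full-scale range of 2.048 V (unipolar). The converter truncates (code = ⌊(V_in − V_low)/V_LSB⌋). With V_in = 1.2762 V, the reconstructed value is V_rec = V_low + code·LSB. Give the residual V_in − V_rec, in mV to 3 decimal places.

0.200 mV

LSB = 2.048/2^10 = 2.000 mV.
(V_in − V_low)/LSB = (1.2762 − 0)/0.002 = 638.1000 → code 638 (floor).
Code 638 maps back to 0 + 638×0.002 V = 1.276 V.
Error = 1.2762 − 1.276 = 0.0002 V = 0.200 mV.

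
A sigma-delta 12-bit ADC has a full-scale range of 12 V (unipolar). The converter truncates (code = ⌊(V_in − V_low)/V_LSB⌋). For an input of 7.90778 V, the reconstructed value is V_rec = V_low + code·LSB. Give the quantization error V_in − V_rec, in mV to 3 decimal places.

Step size: 12 V ÷ 2^12 = 2.930 mV.
(V_in − V_low)/LSB = (7.90778 − 0)/0.00292969 = 2699.1889 → code 2699 (floor).
Reconstructed: 7.9072266 V.
Difference: 0.000553438 V → 0.553 mV.

0.553 mV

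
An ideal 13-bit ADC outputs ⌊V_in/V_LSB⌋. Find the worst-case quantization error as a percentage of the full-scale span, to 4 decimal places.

0.0122 %

Truncating → worst-case error = 1 LSB = V_FS/2^13, so 100/8192 = 0.012207 % of full scale.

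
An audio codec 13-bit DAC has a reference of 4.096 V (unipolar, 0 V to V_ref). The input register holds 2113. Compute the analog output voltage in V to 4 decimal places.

1.0565 V

LSB = 4.096 V / 2^13 = 0.500 mV.
V_out = 0 + 2113 × 0.0005 V = 1.0565 V.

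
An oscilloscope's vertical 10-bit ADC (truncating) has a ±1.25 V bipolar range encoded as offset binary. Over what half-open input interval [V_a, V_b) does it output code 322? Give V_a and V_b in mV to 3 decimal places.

[-463.867 mV, -461.426 mV)

LSB = 2.5/2^10 = 2.441 mV.
V_a = V_low + 322·LSB = -0.463867 V; V_b = V_low + 323·LSB = -0.461426 V.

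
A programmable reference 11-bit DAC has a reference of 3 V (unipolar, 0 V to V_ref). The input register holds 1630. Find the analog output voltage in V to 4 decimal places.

2.3877 V

LSB = 3 V / 2^11 = 1.465 mV.
V_out = 0 + 1630 × 0.00146484 V = 2.3877 V.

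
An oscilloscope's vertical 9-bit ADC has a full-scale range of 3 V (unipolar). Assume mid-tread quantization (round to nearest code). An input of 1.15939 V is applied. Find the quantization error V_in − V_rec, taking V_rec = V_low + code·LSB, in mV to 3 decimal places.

Step size: 3 V ÷ 2^9 = 5.859 mV.
(V_in − V_low)/LSB = (1.15939 − 0)/0.00585938 = 197.8692 → code 198 (round).
V_rec = 0 + 198·0.00585938 = 1.1601562 V.
V_in − V_rec = -0.00076625 V = -0.766 mV.

-0.766 mV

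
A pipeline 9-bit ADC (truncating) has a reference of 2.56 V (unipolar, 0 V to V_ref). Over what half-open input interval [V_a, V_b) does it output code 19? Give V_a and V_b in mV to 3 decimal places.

LSB = 2.56/2^9 = 5.000 mV.
V_a = V_low + 19·LSB = 0.095 V; V_b = V_low + 20·LSB = 0.1 V.

[95.000 mV, 100.000 mV)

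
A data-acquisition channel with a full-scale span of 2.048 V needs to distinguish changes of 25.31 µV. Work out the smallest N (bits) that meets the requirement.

Number of steps required ≥ 2.048 V / 25.31 µV = 80916.63.
Need 2^N ≥ 80916.63; 2^16 = 65536, 2^17 = 131072.
Minimum N = 17.

17 bits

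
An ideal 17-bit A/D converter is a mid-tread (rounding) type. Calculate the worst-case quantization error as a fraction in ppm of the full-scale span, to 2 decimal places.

3.81 ppm

Rounding → worst-case error = ½ LSB = V_FS/2^18, so 1e+06/262144 = 3.8147 ppm of full scale.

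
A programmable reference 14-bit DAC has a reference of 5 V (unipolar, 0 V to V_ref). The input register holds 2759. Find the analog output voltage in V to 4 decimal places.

0.8420 V

LSB = 5 V / 2^14 = 305.18 µV.
V_out = 0 + 2759 × 0.000305176 V = 0.84198 V.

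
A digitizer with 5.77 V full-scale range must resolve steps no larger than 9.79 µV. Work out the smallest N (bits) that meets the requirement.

Number of steps required ≥ 5.77 V / 9.79 µV = 589376.92.
Need 2^N ≥ 589376.92; 2^19 = 524288, 2^20 = 1048576.
Minimum N = 20.

20 bits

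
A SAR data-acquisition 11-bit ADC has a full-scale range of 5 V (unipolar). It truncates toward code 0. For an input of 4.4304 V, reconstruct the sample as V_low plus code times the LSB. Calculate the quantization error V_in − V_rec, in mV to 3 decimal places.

LSB = 5/2^11 = 2.441 mV.
(V_in − V_low)/LSB = (4.4304 − 0)/0.00244141 = 1814.6918 → code 1814 (floor).
V_rec = 0 + 1814·0.00244141 = 4.4287109 V.
Difference: 0.00168906 V → 1.689 mV.

1.689 mV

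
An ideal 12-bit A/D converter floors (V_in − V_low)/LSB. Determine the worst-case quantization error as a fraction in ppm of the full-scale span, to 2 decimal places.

Truncating → worst-case error = 1 LSB = V_FS/2^12, so 1e+06/4096 = 244.141 ppm of full scale.

244.14 ppm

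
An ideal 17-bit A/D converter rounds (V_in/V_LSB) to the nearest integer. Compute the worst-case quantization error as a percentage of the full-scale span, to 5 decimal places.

0.00038 %

Rounding → worst-case error = ½ LSB = V_FS/2^18, so 100/262144 = 0.00038147 % of full scale.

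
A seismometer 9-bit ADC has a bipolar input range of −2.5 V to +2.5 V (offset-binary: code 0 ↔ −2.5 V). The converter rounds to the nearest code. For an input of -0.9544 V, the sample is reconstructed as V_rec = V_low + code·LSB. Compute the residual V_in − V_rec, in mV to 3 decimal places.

One LSB is 5 V / 512 = 9.766 mV.
(-0.9544 − (−2.5))/0.00976562 = 158.2694; round gives code 158.
V_rec = (−2.5) + 158·0.00976562 = -0.95703125 V.
V_in − V_rec = 0.00263125 V = 2.631 mV.

2.631 mV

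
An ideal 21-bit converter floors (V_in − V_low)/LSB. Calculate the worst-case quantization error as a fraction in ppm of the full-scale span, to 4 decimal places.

Truncating → worst-case error = 1 LSB = V_FS/2^21, so 1e+06/2097152 = 0.476837 ppm of full scale.

0.4768 ppm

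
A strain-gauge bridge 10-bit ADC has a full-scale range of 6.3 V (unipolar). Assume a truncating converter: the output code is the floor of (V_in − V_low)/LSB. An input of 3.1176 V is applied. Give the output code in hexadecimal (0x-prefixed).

With 1024 levels over 6.3 V, one step is 6.152 mV.
(V_in − V_low)/LSB = (3.1176 − 0) / 0.00615234 = 506.734.
⌊·⌋(506.734) = 506.
In hexadecimal (0x-prefixed): 0x1FA.

code 0x1FA (decimal 506)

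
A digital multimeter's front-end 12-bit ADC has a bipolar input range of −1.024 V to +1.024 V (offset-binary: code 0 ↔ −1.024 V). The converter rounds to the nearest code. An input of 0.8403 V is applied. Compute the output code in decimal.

code 3729

Full-scale span = 2.048 V; LSB = 2.048/2^12 = 0.500 mV.
(V_in − V_low)/LSB = (0.8403 − (−1.024)) / 0.0005 = 3728.600.
So the output code is 3729.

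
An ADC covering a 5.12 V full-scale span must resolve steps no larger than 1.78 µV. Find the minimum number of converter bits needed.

22 bits

Number of steps required ≥ 5.12 V / 1.78 µV = 2876404.49.
Need 2^N ≥ 2876404.49; 2^21 = 2097152, 2^22 = 4194304.
Minimum N = 22.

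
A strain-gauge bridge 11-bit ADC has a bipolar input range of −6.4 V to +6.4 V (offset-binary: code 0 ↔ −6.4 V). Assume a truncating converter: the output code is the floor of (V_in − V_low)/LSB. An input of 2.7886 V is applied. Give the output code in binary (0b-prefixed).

code 0b10110111110 (decimal 1470)

Full-scale span = 12.8 V; LSB = 12.8/2^11 = 6.250 mV.
(2.7886 − (−6.4)) / 0.00625 = 1470.176 LSBs.
So the output code is 1470.
In binary (0b-prefixed): 0b10110111110.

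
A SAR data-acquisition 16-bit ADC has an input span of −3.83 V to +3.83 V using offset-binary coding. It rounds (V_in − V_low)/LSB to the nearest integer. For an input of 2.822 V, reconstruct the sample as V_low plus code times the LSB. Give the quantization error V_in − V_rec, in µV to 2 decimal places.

One LSB is 7.66 V / 65536 = 116.88 µV.
Scaled input = 56911.9415 LSBs, so code = 56912.
Code 56912 maps back to (−3.83) + 56912×0.000116882 V = 2.8220068 V.
Difference: -6.83594e-06 V → -6.84 µV.

-6.84 µV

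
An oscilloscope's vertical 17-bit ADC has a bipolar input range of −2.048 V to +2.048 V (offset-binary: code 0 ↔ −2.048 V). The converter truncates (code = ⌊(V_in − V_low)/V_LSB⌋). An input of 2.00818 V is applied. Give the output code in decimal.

code 129797

Full-scale span = 4.096 V; LSB = 4.096/2^17 = 31.25 µV.
(V_in − V_low)/LSB = (2.00818 − (−2.048)) / 3.125e-05 = 129797.760.
Floor → code 129797.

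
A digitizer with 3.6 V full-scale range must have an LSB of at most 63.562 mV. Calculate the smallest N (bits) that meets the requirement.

Number of steps required ≥ 3.6 V / 63.562 mV = 56.64.
Need 2^N ≥ 56.64; 2^5 = 32, 2^6 = 64.
Minimum N = 6.

6 bits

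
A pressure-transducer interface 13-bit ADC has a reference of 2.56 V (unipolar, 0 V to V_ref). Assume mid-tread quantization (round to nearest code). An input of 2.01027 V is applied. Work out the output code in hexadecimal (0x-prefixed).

Full-scale span = 2.56 V; LSB = 2.56/2^13 = 312.50 µV.
(V_in − V_low)/LSB = (2.01027 − 0) / 0.0003125 = 6432.864.
round(6432.864) = 6433.
In hexadecimal (0x-prefixed): 0x1921.

code 0x1921 (decimal 6433)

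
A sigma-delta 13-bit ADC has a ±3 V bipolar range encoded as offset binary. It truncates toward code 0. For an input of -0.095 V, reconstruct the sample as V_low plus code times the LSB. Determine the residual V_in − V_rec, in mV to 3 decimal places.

One LSB is 6 V / 8192 = 0.732 mV.
Scaled input = 3966.2933 LSBs, so code = 3966.
V_rec = (−3) + 3966·0.000732422 = -0.095214844 V.
Error = -0.095 − (−0.095214844) = 0.000214844 V = 0.215 mV.

0.215 mV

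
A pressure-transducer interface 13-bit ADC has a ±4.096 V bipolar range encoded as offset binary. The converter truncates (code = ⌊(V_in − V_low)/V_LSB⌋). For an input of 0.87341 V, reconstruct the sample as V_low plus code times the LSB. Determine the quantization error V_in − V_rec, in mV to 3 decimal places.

0.410 mV

One LSB is 8.192 V / 8192 = 1.000 mV.
Scaled input = 4969.4100 LSBs, so code = 4969.
Reconstructed: 0.873 V.
Error = 0.87341 − 0.873 = 0.00041 V = 0.410 mV.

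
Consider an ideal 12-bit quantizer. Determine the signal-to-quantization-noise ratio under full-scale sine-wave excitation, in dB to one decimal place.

SNR ≈ 6.02·N + 1.76 dB = 6.02·12 + 1.76 = 74.00 dB.

74.0 dB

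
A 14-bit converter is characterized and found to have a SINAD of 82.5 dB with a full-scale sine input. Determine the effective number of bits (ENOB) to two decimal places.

ENOB = (SINAD − 1.76) / 6.02 = (82.5 − 1.76)/6.02 = 13.412.

13.41 bits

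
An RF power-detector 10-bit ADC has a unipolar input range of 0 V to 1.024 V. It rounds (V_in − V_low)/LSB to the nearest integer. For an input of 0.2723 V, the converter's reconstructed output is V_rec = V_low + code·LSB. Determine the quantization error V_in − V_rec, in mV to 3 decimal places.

One LSB is 1.024 V / 1024 = 1.000 mV.
(0.2723 − 0)/0.001 = 272.3000; round gives code 272.
Reconstructed: 0.272 V.
V_in − V_rec = 0.0003 V = 0.300 mV.

0.300 mV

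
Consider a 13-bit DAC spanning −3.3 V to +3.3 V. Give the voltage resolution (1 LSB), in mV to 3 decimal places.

0.806 mV

Full-scale span = 6.6 V.
LSB = 6.6 / 2^13 = 6.6 / 8192 = 0.000805664 V = 0.806 mV.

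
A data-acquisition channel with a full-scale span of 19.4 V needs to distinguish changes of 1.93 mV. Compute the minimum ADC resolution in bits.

Number of steps required ≥ 19.4 V / 1.93 mV = 10051.81.
Need 2^N ≥ 10051.81; 2^13 = 8192, 2^14 = 16384.
Minimum N = 14.

14 bits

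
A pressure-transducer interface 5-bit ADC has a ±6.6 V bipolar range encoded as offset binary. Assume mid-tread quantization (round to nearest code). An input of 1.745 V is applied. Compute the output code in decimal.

Full-scale span = 13.2 V; LSB = 13.2/2^5 = 412.500 mV.
(V_in − V_low)/LSB = (1.745 − (−6.6)) / 0.4125 = 20.230.
So the output code is 20.

code 20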